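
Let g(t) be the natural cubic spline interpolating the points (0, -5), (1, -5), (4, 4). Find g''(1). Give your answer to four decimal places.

2.2500

Put M_i = g'' at the i-th knot. Here h = (1, 3) and Δ = (0, 3), so the interior equations h_(i-1)·M_(i-1) + 2(h_(i-1)+h_i)·M_i + h_i·M_(i+1) = 6(Δ_i − Δ_(i-1)) read
  1·M_0 + 8·M_1 + 3·M_2 = 6(Δ_1 - Δ_0) = 18
Natural end conditions: M_0 = M_2 = 0.
Solving: M_0 = 0, M_1 = 9/4, M_2 = 0.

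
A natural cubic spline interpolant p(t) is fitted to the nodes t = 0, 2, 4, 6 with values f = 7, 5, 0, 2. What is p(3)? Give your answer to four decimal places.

Write σ_i for p''(x_i). With h_i = 2, 2, 2 and divided differences Δ_i = -1, -5/2, 1, the continuity of p' gives the tridiagonal system
  2·σ_0 + 8·σ_1 + 2·σ_2 = 6(Δ_1 - Δ_0) = -9
  2·σ_1 + 8·σ_2 + 2·σ_3 = 6(Δ_2 - Δ_1) = 21
Natural end conditions: σ_0 = σ_3 = 0.
Hence σ_0 = 0, σ_1 = -19/10, σ_2 = 31/10, σ_3 = 0.
On [2, 4], p(t) = 5 - 34/15·(t - 2) - 19/20·(t - 2)² + 5/12·(t - 2)³.
With (t - 2) = 1: p(3) = 11/5.

2.2000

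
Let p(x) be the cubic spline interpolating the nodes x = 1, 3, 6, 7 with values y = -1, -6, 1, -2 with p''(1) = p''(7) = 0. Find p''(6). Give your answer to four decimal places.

-5.7324

With m_i denoting the second derivative at x_i, h_i = 2, 3, 1, and Δ_i = (y_(i+1) − y_i)/h_i = -5/2, 7/3, -3:
  2·m_0 + 10·m_1 + 3·m_2 = 6(Δ_1 - Δ_0) = 29
  3·m_1 + 8·m_2 + 1·m_3 = 6(Δ_2 - Δ_1) = -32
Natural end conditions: m_0 = m_3 = 0.
Solving the tridiagonal system: m_0 = 0, m_1 = 328/71, m_2 = -407/71, m_3 = 0.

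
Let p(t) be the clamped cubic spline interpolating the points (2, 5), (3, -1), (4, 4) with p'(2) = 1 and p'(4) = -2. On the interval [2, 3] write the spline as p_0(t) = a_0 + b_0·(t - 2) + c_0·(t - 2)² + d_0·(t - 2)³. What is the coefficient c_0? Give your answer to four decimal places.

Write m_i for p''(x_i). With h_i = 1, 1 and divided differences Δ_i = -6, 5, the continuity of p' gives the tridiagonal system
  1·m_0 + 4·m_1 + 1·m_2 = 6(Δ_1 - Δ_0) = 66
Clamped end conditions give two more equations: 2h_0·m_0 + h_0·m_1 = 6(Δ_0 - p'(2)) = -42 and h_1·m_1 + 2h_1·m_2 = 6(p'(4) - Δ_1) = -42.
Forward elimination and back-substitution give m_0 = -39, m_1 = 36, m_2 = -39.
On [2, 3], with p_0(t) = a_0 + b_0·(t - 2) + c_0·(t - 2)² + d_0·(t - 2)³: c_0 = m_0/2 = -39/2, d_0 = (m_1 - m_0)/(6h_0) = 25/2, b_0 = Δ_0 - h_0(2m_0 + m_1)/6 = 1.

-19.5000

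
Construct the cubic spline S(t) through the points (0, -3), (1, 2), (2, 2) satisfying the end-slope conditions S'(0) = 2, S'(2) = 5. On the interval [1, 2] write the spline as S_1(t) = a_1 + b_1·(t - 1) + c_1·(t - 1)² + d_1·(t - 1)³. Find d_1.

7

Put M_i = S'' at the i-th knot. Here h = (1, 1) and Δ = (5, 0), so the interior equations h_(i-1)·M_(i-1) + 2(h_(i-1)+h_i)·M_i + h_i·M_(i+1) = 6(Δ_i − Δ_(i-1)) read
  1·M_0 + 4·M_1 + 1·M_2 = 6(Δ_1 - Δ_0) = -30
Clamped end conditions give two more equations: 2h_0·M_0 + h_0·M_1 = 6(Δ_0 - S'(0)) = 18 and h_1·M_1 + 2h_1·M_2 = 6(S'(2) - Δ_1) = 30.
Solving: M_0 = 18, M_1 = -18, M_2 = 24.
On [1, 2], with S_1(t) = a_1 + b_1·(t - 1) + c_1·(t - 1)² + d_1·(t - 1)³: c_1 = M_1/2 = -9, d_1 = (M_2 - M_1)/(6h_1) = 7, b_1 = Δ_1 - h_1(2M_1 + M_2)/6 = 2.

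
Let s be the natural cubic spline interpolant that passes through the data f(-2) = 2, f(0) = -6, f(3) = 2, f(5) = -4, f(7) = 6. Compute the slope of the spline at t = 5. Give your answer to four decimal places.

Let M_i = s''(x_i). Step sizes h_i = 2, 3, 2, 2; slopes of the chords Δ_i = (y_(i+1) - y_i)/h_i = -4, 8/3, -3, 5.
  2·M_0 + 10·M_1 + 3·M_2 = 6(Δ_1 - Δ_0) = 40
  3·M_1 + 10·M_2 + 2·M_3 = 6(Δ_2 - Δ_1) = -34
  2·M_2 + 8·M_3 + 2·M_4 = 6(Δ_3 - Δ_2) = 48
Natural end conditions: M_0 = M_4 = 0.
Solving the tridiagonal system: M_0 = 0, M_1 = 259/43, M_2 = -290/43, M_3 = 661/86, M_4 = 0.
On [5, 7], s'(t) = b_3 + 2c_3·(t - 5) + 3d_3·(t - 5)² with b_3 = Δ_3 - h_3(2M_3 + M_4)/6 = -16/129, c_3 = M_3/2 = 661/172, d_3 = (M_4 - M_3)/(6h_3) = -661/1032. So s'(5) = -16/129.

-0.1240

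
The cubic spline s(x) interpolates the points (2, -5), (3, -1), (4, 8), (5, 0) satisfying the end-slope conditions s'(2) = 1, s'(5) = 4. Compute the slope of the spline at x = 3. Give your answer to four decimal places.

10.2000

Let M_i = s''(x_i). Step sizes h_i = 1, 1, 1; slopes of the chords Δ_i = (y_(i+1) - y_i)/h_i = 4, 9, -8.
  1·M_0 + 4·M_1 + 1·M_2 = 6(Δ_1 - Δ_0) = 30
  1·M_1 + 4·M_2 + 1·M_3 = 6(Δ_2 - Δ_1) = -102
Clamped end conditions give two more equations: 2h_0·M_0 + h_0·M_1 = 6(Δ_0 - s'(2)) = 18 and h_2·M_2 + 2h_2·M_3 = 6(s'(5) - Δ_2) = 72.
Solving: M_0 = -2/5, M_1 = 94/5, M_2 = -224/5, M_3 = 292/5.
On [3, 4], s'(x) = b_1 + 2c_1·(x - 3) + 3d_1·(x - 3)² with b_1 = Δ_1 - h_1(2M_1 + M_2)/6 = 51/5, c_1 = M_1/2 = 47/5, d_1 = (M_2 - M_1)/(6h_1) = -53/5. So s'(3) = 51/5.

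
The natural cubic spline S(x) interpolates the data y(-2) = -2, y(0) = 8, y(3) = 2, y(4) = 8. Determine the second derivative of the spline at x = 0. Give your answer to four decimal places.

With m_i denoting the second derivative at x_i, h_i = 2, 3, 1, and Δ_i = (y_(i+1) − y_i)/h_i = 5, -2, 6:
  2·m_0 + 10·m_1 + 3·m_2 = 6(Δ_1 - Δ_0) = -42
  3·m_1 + 8·m_2 + 1·m_3 = 6(Δ_2 - Δ_1) = 48
Natural end conditions: m_0 = m_3 = 0.
Hence m_0 = 0, m_1 = -480/71, m_2 = 606/71, m_3 = 0.

-6.7606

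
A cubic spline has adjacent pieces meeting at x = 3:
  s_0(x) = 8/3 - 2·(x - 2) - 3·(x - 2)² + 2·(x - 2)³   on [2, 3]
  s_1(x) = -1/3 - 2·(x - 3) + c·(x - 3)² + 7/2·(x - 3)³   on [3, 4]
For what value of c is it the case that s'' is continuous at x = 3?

s_0''(x) = -6 + 12·(x - 2), so s_0''(3) = 6. On the right, s_1''(3) = 2c, so c = 3.

3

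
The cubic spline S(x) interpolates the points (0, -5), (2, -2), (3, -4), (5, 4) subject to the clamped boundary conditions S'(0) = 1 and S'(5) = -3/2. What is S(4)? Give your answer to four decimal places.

0.5781

With σ_i denoting the second derivative at x_i, h_i = 2, 1, 2, and Δ_i = (y_(i+1) − y_i)/h_i = 3/2, -2, 4:
  2·σ_0 + 6·σ_1 + 1·σ_2 = 6(Δ_1 - Δ_0) = -21
  1·σ_1 + 6·σ_2 + 2·σ_3 = 6(Δ_2 - Δ_1) = 36
Clamped end conditions give two more equations: 2h_0·σ_0 + h_0·σ_1 = 6(Δ_0 - S'(0)) = 3 and h_2·σ_2 + 2h_2·σ_3 = 6(S'(5) - Δ_2) = -33.
Forward elimination and back-substitution give σ_0 = 67/16, σ_1 = -55/8, σ_2 = 95/8, σ_3 = -227/16.
On [3, 5], S(x) = -4 + 13/16·(x - 3) + 95/16·(x - 3)² - 139/64·(x - 3)³.
With (x - 3) = 1: S(4) = 37/64.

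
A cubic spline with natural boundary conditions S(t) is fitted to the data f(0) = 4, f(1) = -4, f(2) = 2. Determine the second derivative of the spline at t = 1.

21

Let m_i = S''(x_i). Step sizes h_i = 1, 1; slopes of the chords Δ_i = (y_(i+1) - y_i)/h_i = -8, 6.
  1·m_0 + 4·m_1 + 1·m_2 = 6(Δ_1 - Δ_0) = 84
Natural end conditions: m_0 = m_2 = 0.
Solving the tridiagonal system: m_0 = 0, m_1 = 21, m_2 = 0.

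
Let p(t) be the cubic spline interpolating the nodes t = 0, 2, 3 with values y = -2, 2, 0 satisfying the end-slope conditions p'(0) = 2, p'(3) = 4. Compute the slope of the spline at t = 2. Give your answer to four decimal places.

Write m_i for p''(x_i). With h_i = 2, 1 and divided differences Δ_i = 2, -2, the continuity of p' gives the tridiagonal system
  2·m_0 + 6·m_1 + 1·m_2 = 6(Δ_1 - Δ_0) = -24
Clamped end conditions give two more equations: 2h_0·m_0 + h_0·m_1 = 6(Δ_0 - p'(0)) = 0 and h_1·m_1 + 2h_1·m_2 = 6(p'(3) - Δ_1) = 36.
Forward elimination and back-substitution give m_0 = 14/3, m_1 = -28/3, m_2 = 68/3.
On [2, 3], p'(t) = b_1 + 2c_1·(t - 2) + 3d_1·(t - 2)² with b_1 = Δ_1 - h_1(2m_1 + m_2)/6 = -8/3, c_1 = m_1/2 = -14/3, d_1 = (m_2 - m_1)/(6h_1) = 16/3. So p'(2) = -8/3.

-2.6667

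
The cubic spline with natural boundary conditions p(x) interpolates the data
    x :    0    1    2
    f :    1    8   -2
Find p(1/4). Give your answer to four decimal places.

Put m_i = p'' at the i-th knot. Here h = (1, 1) and Δ = (7, -10), so the interior equations h_(i-1)·m_(i-1) + 2(h_(i-1)+h_i)·m_i + h_i·m_(i+1) = 6(Δ_i − Δ_(i-1)) read
  1·m_0 + 4·m_1 + 1·m_2 = 6(Δ_1 - Δ_0) = -102
Natural end conditions: m_0 = m_2 = 0.
Forward elimination and back-substitution give m_0 = 0, m_1 = -51/2, m_2 = 0.
On [0, 1], p(x) = 1 + 45/4·x + 0·x² - 17/4·x³.
With x = 1/4: p(1/4) = 959/256.

3.7461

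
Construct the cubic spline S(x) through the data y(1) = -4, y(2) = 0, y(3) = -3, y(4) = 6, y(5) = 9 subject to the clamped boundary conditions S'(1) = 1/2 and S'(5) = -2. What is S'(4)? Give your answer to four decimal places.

With M_i denoting the second derivative at x_i, h_i = 1, 1, 1, 1, and Δ_i = (y_(i+1) − y_i)/h_i = 4, -3, 9, 3:
  1·M_0 + 4·M_1 + 1·M_2 = 6(Δ_1 - Δ_0) = -42
  1·M_1 + 4·M_2 + 1·M_3 = 6(Δ_2 - Δ_1) = 72
  1·M_2 + 4·M_3 + 1·M_4 = 6(Δ_3 - Δ_2) = -36
Clamped end conditions give two more equations: 2h_0·M_0 + h_0·M_1 = 6(Δ_0 - S'(1)) = 21 and h_3·M_3 + 2h_3·M_4 = 6(S'(5) - Δ_3) = -30.
Solving: M_0 = 175/8, M_1 = -91/4, M_2 = 217/8, M_3 = -55/4, M_4 = -65/8.
On [4, 5], S'(x) = b_3 + 2c_3·(x - 4) + 3d_3·(x - 4)² with b_3 = Δ_3 - h_3(2M_3 + M_4)/6 = 143/16, c_3 = M_3/2 = -55/8, d_3 = (M_4 - M_3)/(6h_3) = 15/16. So S'(4) = 143/16.

8.9375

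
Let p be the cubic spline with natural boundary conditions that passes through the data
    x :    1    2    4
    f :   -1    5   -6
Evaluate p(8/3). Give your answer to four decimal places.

Let M_i = p''(x_i). Step sizes h_i = 1, 2; slopes of the chords Δ_i = (y_(i+1) - y_i)/h_i = 6, -11/2.
  1·M_0 + 6·M_1 + 2·M_2 = 6(Δ_1 - Δ_0) = -69
Natural end conditions: M_0 = M_2 = 0.
Hence M_0 = 0, M_1 = -23/2, M_2 = 0.
On [2, 4], p(x) = 5 + 13/6·(x - 2) - 23/4·(x - 2)² + 23/24·(x - 2)³.
With (x - 2) = 2/3: p(8/3) = 338/81.

4.1728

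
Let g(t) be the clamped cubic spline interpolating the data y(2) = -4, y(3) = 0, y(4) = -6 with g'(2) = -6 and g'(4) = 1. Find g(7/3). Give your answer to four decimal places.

With σ_i denoting the second derivative at x_i, h_i = 1, 1, and Δ_i = (y_(i+1) − y_i)/h_i = 4, -6:
  1·σ_0 + 4·σ_1 + 1·σ_2 = 6(Δ_1 - Δ_0) = -60
Clamped end conditions give two more equations: 2h_0·σ_0 + h_0·σ_1 = 6(Δ_0 - g'(2)) = 60 and h_1·σ_1 + 2h_1·σ_2 = 6(g'(4) - Δ_1) = 42.
Solving: σ_0 = 97/2, σ_1 = -37, σ_2 = 79/2.
On [2, 3], g(t) = -4 - 6·(t - 2) + 97/4·(t - 2)² - 57/4·(t - 2)³.
With (t - 2) = 1/3: g(7/3) = -23/6.

-3.8333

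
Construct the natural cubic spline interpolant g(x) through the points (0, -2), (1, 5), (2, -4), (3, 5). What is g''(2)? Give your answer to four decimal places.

Write m_i for g''(x_i). With h_i = 1, 1, 1 and divided differences Δ_i = 7, -9, 9, the continuity of g' gives the tridiagonal system
  1·m_0 + 4·m_1 + 1·m_2 = 6(Δ_1 - Δ_0) = -96
  1·m_1 + 4·m_2 + 1·m_3 = 6(Δ_2 - Δ_1) = 108
Natural end conditions: m_0 = m_3 = 0.
Forward elimination and back-substitution give m_0 = 0, m_1 = -164/5, m_2 = 176/5, m_3 = 0.

35.2000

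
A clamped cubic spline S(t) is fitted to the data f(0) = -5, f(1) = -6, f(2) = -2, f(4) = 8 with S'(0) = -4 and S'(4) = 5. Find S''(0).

6

With σ_i denoting the second derivative at x_i, h_i = 1, 1, 2, and Δ_i = (y_(i+1) − y_i)/h_i = -1, 4, 5:
  1·σ_0 + 4·σ_1 + 1·σ_2 = 6(Δ_1 - Δ_0) = 30
  1·σ_1 + 6·σ_2 + 2·σ_3 = 6(Δ_2 - Δ_1) = 6
Clamped end conditions give two more equations: 2h_0·σ_0 + h_0·σ_1 = 6(Δ_0 - S'(0)) = 18 and h_2·σ_2 + 2h_2·σ_3 = 6(S'(4) - Δ_2) = 0.
Solving: σ_0 = 6, σ_1 = 6, σ_2 = 0, σ_3 = 0.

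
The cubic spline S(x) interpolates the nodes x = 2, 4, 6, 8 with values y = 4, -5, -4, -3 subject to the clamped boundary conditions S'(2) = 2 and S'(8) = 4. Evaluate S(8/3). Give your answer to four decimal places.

2.8025

Put σ_i = S'' at the i-th knot. Here h = (2, 2, 2) and Δ = (-9/2, 1/2, 1/2), so the interior equations h_(i-1)·σ_(i-1) + 2(h_(i-1)+h_i)·σ_i + h_i·σ_(i+1) = 6(Δ_i − Δ_(i-1)) read
  2·σ_0 + 8·σ_1 + 2·σ_2 = 6(Δ_1 - Δ_0) = 30
  2·σ_1 + 8·σ_2 + 2·σ_3 = 6(Δ_2 - Δ_1) = 0
Clamped end conditions give two more equations: 2h_0·σ_0 + h_0·σ_1 = 6(Δ_0 - S'(2)) = -39 and h_2·σ_2 + 2h_2·σ_3 = 6(S'(8) - Δ_2) = 21.
Forward elimination and back-substitution give σ_0 = -83/6, σ_1 = 49/6, σ_2 = -23/6, σ_3 = 43/6.
On [2, 4], S(x) = 4 + 2·(x - 2) - 83/12·(x - 2)² + 11/6·(x - 2)³.
With (x - 2) = 2/3: S(8/3) = 227/81.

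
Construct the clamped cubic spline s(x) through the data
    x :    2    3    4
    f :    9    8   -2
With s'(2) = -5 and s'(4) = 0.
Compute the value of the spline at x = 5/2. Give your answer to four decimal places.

With m_i denoting the second derivative at x_i, h_i = 1, 1, and Δ_i = (y_(i+1) − y_i)/h_i = -1, -10:
  1·m_0 + 4·m_1 + 1·m_2 = 6(Δ_1 - Δ_0) = -54
Clamped end conditions give two more equations: 2h_0·m_0 + h_0·m_1 = 6(Δ_0 - s'(2)) = 24 and h_1·m_1 + 2h_1·m_2 = 6(s'(4) - Δ_1) = 60.
Forward elimination and back-substitution give m_0 = 28, m_1 = -32, m_2 = 46.
On [2, 3], s(x) = 9 - 5·(x - 2) + 14·(x - 2)² - 10·(x - 2)³.
With (x - 2) = 1/2: s(5/2) = 35/4.

8.7500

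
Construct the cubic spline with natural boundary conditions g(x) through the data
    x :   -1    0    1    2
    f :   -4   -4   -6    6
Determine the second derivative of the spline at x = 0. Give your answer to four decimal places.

-8.8000

Put σ_i = g'' at the i-th knot. Here h = (1, 1, 1) and Δ = (0, -2, 12), so the interior equations h_(i-1)·σ_(i-1) + 2(h_(i-1)+h_i)·σ_i + h_i·σ_(i+1) = 6(Δ_i − Δ_(i-1)) read
  1·σ_0 + 4·σ_1 + 1·σ_2 = 6(Δ_1 - Δ_0) = -12
  1·σ_1 + 4·σ_2 + 1·σ_3 = 6(Δ_2 - Δ_1) = 84
Natural end conditions: σ_0 = σ_3 = 0.
Solving the tridiagonal system: σ_0 = 0, σ_1 = -44/5, σ_2 = 116/5, σ_3 = 0.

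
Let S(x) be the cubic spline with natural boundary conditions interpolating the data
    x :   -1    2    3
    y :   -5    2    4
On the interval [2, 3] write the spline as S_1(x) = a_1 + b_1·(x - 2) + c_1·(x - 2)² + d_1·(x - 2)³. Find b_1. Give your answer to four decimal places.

Let M_i = S''(x_i). Step sizes h_i = 3, 1; slopes of the chords Δ_i = (y_(i+1) - y_i)/h_i = 7/3, 2.
  3·M_0 + 8·M_1 + 1·M_2 = 6(Δ_1 - Δ_0) = -2
Natural end conditions: M_0 = M_2 = 0.
Hence M_0 = 0, M_1 = -1/4, M_2 = 0.
On [2, 3], with S_1(x) = a_1 + b_1·(x - 2) + c_1·(x - 2)² + d_1·(x - 2)³: c_1 = M_1/2 = -1/8, d_1 = (M_2 - M_1)/(6h_1) = 1/24, b_1 = Δ_1 - h_1(2M_1 + M_2)/6 = 25/12.

2.0833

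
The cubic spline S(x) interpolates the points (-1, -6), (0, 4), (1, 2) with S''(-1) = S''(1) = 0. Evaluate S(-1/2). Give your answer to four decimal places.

Write M_i for S''(x_i). With h_i = 1, 1 and divided differences Δ_i = 10, -2, the continuity of S' gives the tridiagonal system
  1·M_0 + 4·M_1 + 1·M_2 = 6(Δ_1 - Δ_0) = -72
Natural end conditions: M_0 = M_2 = 0.
Forward elimination and back-substitution give M_0 = 0, M_1 = -18, M_2 = 0.
On [-1, 0], S(x) = -6 + 13·(x + 1) + 0·(x + 1)² - 3·(x + 1)³.
With (x + 1) = 1/2: S(-1/2) = 1/8.

0.1250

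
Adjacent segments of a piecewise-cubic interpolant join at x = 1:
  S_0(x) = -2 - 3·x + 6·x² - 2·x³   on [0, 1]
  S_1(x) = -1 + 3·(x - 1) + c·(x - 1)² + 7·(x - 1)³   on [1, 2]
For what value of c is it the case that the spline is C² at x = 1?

S_0''(x) = 12 - 12·x, so S_0''(1) = 0. On the right, S_1''(1) = 2c, so c = 0.

0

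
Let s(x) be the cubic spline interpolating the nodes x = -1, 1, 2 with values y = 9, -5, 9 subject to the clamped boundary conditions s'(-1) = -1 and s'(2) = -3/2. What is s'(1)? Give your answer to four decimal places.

11.1667

Let M_i = s''(x_i). Step sizes h_i = 2, 1; slopes of the chords Δ_i = (y_(i+1) - y_i)/h_i = -7, 14.
  2·M_0 + 6·M_1 + 1·M_2 = 6(Δ_1 - Δ_0) = 126
Clamped end conditions give two more equations: 2h_0·M_0 + h_0·M_1 = 6(Δ_0 - s'(-1)) = -36 and h_1·M_1 + 2h_1·M_2 = 6(s'(2) - Δ_1) = -93.
Solving: M_0 = -181/6, M_1 = 127/3, M_2 = -203/3.
On [1, 2], s'(x) = b_1 + 2c_1·(x - 1) + 3d_1·(x - 1)² with b_1 = Δ_1 - h_1(2M_1 + M_2)/6 = 67/6, c_1 = M_1/2 = 127/6, d_1 = (M_2 - M_1)/(6h_1) = -55/3. So s'(1) = 67/6.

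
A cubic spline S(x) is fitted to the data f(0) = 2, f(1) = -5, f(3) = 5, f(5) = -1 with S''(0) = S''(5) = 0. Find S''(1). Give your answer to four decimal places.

15.2727

With σ_i denoting the second derivative at x_i, h_i = 1, 2, 2, and Δ_i = (y_(i+1) − y_i)/h_i = -7, 5, -3:
  1·σ_0 + 6·σ_1 + 2·σ_2 = 6(Δ_1 - Δ_0) = 72
  2·σ_1 + 8·σ_2 + 2·σ_3 = 6(Δ_2 - Δ_1) = -48
Natural end conditions: σ_0 = σ_3 = 0.
Solving the tridiagonal system: σ_0 = 0, σ_1 = 168/11, σ_2 = -108/11, σ_3 = 0.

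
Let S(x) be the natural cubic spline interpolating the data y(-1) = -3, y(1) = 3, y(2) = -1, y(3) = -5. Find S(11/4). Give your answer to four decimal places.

Write M_i for S''(x_i). With h_i = 2, 1, 1 and divided differences Δ_i = 3, -4, -4, the continuity of S' gives the tridiagonal system
  2·M_0 + 6·M_1 + 1·M_2 = 6(Δ_1 - Δ_0) = -42
  1·M_1 + 4·M_2 + 1·M_3 = 6(Δ_2 - Δ_1) = 0
Natural end conditions: M_0 = M_3 = 0.
Hence M_0 = 0, M_1 = -168/23, M_2 = 42/23, M_3 = 0.
On [2, 3], S(x) = -1 - 106/23·(x - 2) + 21/23·(x - 2)² - 7/23·(x - 2)³.
With (x - 2) = 3/4: S(11/4) = -5993/1472.

-4.0713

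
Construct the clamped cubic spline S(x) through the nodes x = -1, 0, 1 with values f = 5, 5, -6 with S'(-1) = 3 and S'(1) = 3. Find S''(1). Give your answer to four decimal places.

58.5000

With m_i denoting the second derivative at x_i, h_i = 1, 1, and Δ_i = (y_(i+1) − y_i)/h_i = 0, -11:
  1·m_0 + 4·m_1 + 1·m_2 = 6(Δ_1 - Δ_0) = -66
Clamped end conditions give two more equations: 2h_0·m_0 + h_0·m_1 = 6(Δ_0 - S'(-1)) = -18 and h_1·m_1 + 2h_1·m_2 = 6(S'(1) - Δ_1) = 84.
Solving: m_0 = 15/2, m_1 = -33, m_2 = 117/2.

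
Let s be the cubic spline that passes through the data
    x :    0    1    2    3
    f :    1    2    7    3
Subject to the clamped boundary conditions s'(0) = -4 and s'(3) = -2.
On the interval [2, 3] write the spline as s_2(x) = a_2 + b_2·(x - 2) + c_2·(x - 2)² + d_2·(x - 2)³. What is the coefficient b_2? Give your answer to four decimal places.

Put M_i = s'' at the i-th knot. Here h = (1, 1, 1) and Δ = (1, 5, -4), so the interior equations h_(i-1)·M_(i-1) + 2(h_(i-1)+h_i)·M_i + h_i·M_(i+1) = 6(Δ_i − Δ_(i-1)) read
  1·M_0 + 4·M_1 + 1·M_2 = 6(Δ_1 - Δ_0) = 24
  1·M_1 + 4·M_2 + 1·M_3 = 6(Δ_2 - Δ_1) = -54
Clamped end conditions give two more equations: 2h_0·M_0 + h_0·M_1 = 6(Δ_0 - s'(0)) = 30 and h_2·M_2 + 2h_2·M_3 = 6(s'(3) - Δ_2) = 12.
Solving: M_0 = 164/15, M_1 = 122/15, M_2 = -292/15, M_3 = 236/15.
On [2, 3], with s_2(x) = a_2 + b_2·(x - 2) + c_2·(x - 2)² + d_2·(x - 2)³: c_2 = M_2/2 = -146/15, d_2 = (M_3 - M_2)/(6h_2) = 88/15, b_2 = Δ_2 - h_2(2M_2 + M_3)/6 = -2/15.

-0.1333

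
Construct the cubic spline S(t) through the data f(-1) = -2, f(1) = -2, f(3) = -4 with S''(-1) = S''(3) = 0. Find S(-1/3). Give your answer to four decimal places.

Let M_i = S''(x_i). Step sizes h_i = 2, 2; slopes of the chords Δ_i = (y_(i+1) - y_i)/h_i = 0, -1.
  2·M_0 + 8·M_1 + 2·M_2 = 6(Δ_1 - Δ_0) = -6
Natural end conditions: M_0 = M_2 = 0.
Hence M_0 = 0, M_1 = -3/4, M_2 = 0.
On [-1, 1], S(t) = -2 + 1/4·(t + 1) + 0·(t + 1)² - 1/16·(t + 1)³.
With (t + 1) = 2/3: S(-1/3) = -50/27.

-1.8519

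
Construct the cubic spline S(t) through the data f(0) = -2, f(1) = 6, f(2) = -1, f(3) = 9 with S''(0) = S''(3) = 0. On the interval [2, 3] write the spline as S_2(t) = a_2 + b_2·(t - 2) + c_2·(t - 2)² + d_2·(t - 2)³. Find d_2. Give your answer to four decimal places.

-5.5333

Put σ_i = S'' at the i-th knot. Here h = (1, 1, 1) and Δ = (8, -7, 10), so the interior equations h_(i-1)·σ_(i-1) + 2(h_(i-1)+h_i)·σ_i + h_i·σ_(i+1) = 6(Δ_i − Δ_(i-1)) read
  1·σ_0 + 4·σ_1 + 1·σ_2 = 6(Δ_1 - Δ_0) = -90
  1·σ_1 + 4·σ_2 + 1·σ_3 = 6(Δ_2 - Δ_1) = 102
Natural end conditions: σ_0 = σ_3 = 0.
Solving: σ_0 = 0, σ_1 = -154/5, σ_2 = 166/5, σ_3 = 0.
On [2, 3], with S_2(t) = a_2 + b_2·(t - 2) + c_2·(t - 2)² + d_2·(t - 2)³: c_2 = σ_2/2 = 83/5, d_2 = (σ_3 - σ_2)/(6h_2) = -83/15, b_2 = Δ_2 - h_2(2σ_2 + σ_3)/6 = -16/15.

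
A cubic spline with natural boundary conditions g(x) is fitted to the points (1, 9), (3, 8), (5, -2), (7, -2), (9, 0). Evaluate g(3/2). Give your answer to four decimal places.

9.4741

With σ_i denoting the second derivative at x_i, h_i = 2, 2, 2, 2, and Δ_i = (y_(i+1) − y_i)/h_i = -1/2, -5, 0, 1:
  2·σ_0 + 8·σ_1 + 2·σ_2 = 6(Δ_1 - Δ_0) = -27
  2·σ_1 + 8·σ_2 + 2·σ_3 = 6(Δ_2 - Δ_1) = 30
  2·σ_2 + 8·σ_3 + 2·σ_4 = 6(Δ_3 - Δ_2) = 6
Natural end conditions: σ_0 = σ_4 = 0.
Hence σ_0 = 0, σ_1 = -519/112, σ_2 = 141/28, σ_3 = -57/112, σ_4 = 0.
On [1, 3], g(x) = 9 + 117/112·(x - 1) + 0·(x - 1)² - 173/448·(x - 1)³.
With (x - 1) = 1/2: g(3/2) = 33955/3584.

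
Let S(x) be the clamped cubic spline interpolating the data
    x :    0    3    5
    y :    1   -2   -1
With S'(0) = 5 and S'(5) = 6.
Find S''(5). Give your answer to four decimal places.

7.5500

Let M_i = S''(x_i). Step sizes h_i = 3, 2; slopes of the chords Δ_i = (y_(i+1) - y_i)/h_i = -1, 1/2.
  3·M_0 + 10·M_1 + 2·M_2 = 6(Δ_1 - Δ_0) = 9
Clamped end conditions give two more equations: 2h_0·M_0 + h_0·M_1 = 6(Δ_0 - S'(0)) = -36 and h_1·M_1 + 2h_1·M_2 = 6(S'(5) - Δ_1) = 33.
Forward elimination and back-substitution give M_0 = -67/10, M_1 = 7/5, M_2 = 151/20.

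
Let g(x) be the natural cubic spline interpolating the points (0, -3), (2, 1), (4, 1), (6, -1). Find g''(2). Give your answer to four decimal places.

Let σ_i = g''(x_i). Step sizes h_i = 2, 2, 2; slopes of the chords Δ_i = (y_(i+1) - y_i)/h_i = 2, 0, -1.
  2·σ_0 + 8·σ_1 + 2·σ_2 = 6(Δ_1 - Δ_0) = -12
  2·σ_1 + 8·σ_2 + 2·σ_3 = 6(Δ_2 - Δ_1) = -6
Natural end conditions: σ_0 = σ_3 = 0.
Hence σ_0 = 0, σ_1 = -7/5, σ_2 = -2/5, σ_3 = 0.

-1.4000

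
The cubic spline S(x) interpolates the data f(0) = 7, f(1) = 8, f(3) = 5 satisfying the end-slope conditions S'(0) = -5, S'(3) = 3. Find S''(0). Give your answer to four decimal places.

23.1667

Put M_i = S'' at the i-th knot. Here h = (1, 2) and Δ = (1, -3/2), so the interior equations h_(i-1)·M_(i-1) + 2(h_(i-1)+h_i)·M_i + h_i·M_(i+1) = 6(Δ_i − Δ_(i-1)) read
  1·M_0 + 6·M_1 + 2·M_2 = 6(Δ_1 - Δ_0) = -15
Clamped end conditions give two more equations: 2h_0·M_0 + h_0·M_1 = 6(Δ_0 - S'(0)) = 36 and h_1·M_1 + 2h_1·M_2 = 6(S'(3) - Δ_1) = 27.
Solving the tridiagonal system: M_0 = 139/6, M_1 = -31/3, M_2 = 143/12.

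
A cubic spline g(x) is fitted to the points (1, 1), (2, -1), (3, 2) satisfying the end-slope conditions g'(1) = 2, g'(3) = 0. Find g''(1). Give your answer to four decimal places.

-20.5000

Let m_i = g''(x_i). Step sizes h_i = 1, 1; slopes of the chords Δ_i = (y_(i+1) - y_i)/h_i = -2, 3.
  1·m_0 + 4·m_1 + 1·m_2 = 6(Δ_1 - Δ_0) = 30
Clamped end conditions give two more equations: 2h_0·m_0 + h_0·m_1 = 6(Δ_0 - g'(1)) = -24 and h_1·m_1 + 2h_1·m_2 = 6(g'(3) - Δ_1) = -18.
Solving the tridiagonal system: m_0 = -41/2, m_1 = 17, m_2 = -35/2.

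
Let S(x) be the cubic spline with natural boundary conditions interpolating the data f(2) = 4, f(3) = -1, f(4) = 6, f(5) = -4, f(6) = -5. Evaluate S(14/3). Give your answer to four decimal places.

-0.2050

Put m_i = S'' at the i-th knot. Here h = (1, 1, 1, 1) and Δ = (-5, 7, -10, -1), so the interior equations h_(i-1)·m_(i-1) + 2(h_(i-1)+h_i)·m_i + h_i·m_(i+1) = 6(Δ_i − Δ_(i-1)) read
  1·m_0 + 4·m_1 + 1·m_2 = 6(Δ_1 - Δ_0) = 72
  1·m_1 + 4·m_2 + 1·m_3 = 6(Δ_2 - Δ_1) = -102
  1·m_2 + 4·m_3 + 1·m_4 = 6(Δ_3 - Δ_2) = 54
Natural end conditions: m_0 = m_4 = 0.
Solving the tridiagonal system: m_0 = 0, m_1 = 771/28, m_2 = -267/7, m_3 = 645/28, m_4 = 0.
On [4, 5], S(x) = 6 - 9/8·(x - 4) - 267/14·(x - 4)² + 571/56·(x - 4)³.
With (x - 4) = 2/3: S(14/3) = -155/756.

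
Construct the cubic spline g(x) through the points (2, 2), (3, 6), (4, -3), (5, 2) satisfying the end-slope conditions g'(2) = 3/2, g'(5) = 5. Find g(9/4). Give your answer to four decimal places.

2.9891

Write M_i for g''(x_i). With h_i = 1, 1, 1 and divided differences Δ_i = 4, -9, 5, the continuity of g' gives the tridiagonal system
  1·M_0 + 4·M_1 + 1·M_2 = 6(Δ_1 - Δ_0) = -78
  1·M_1 + 4·M_2 + 1·M_3 = 6(Δ_2 - Δ_1) = 84
Clamped end conditions give two more equations: 2h_0·M_0 + h_0·M_1 = 6(Δ_0 - g'(2)) = 15 and h_2·M_2 + 2h_2·M_3 = 6(g'(5) - Δ_2) = 0.
Solving: M_0 = 368/15, M_1 = -511/15, M_2 = 506/15, M_3 = -253/15.
On [2, 3], g(x) = 2 + 3/2·(x - 2) + 184/15·(x - 2)² - 293/30·(x - 2)³.
With (x - 2) = 1/4: g(9/4) = 1913/640.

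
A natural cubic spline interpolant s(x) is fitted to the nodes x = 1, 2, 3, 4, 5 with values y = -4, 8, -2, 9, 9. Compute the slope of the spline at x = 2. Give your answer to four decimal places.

-3.1786

Let m_i = s''(x_i). Step sizes h_i = 1, 1, 1, 1; slopes of the chords Δ_i = (y_(i+1) - y_i)/h_i = 12, -10, 11, 0.
  1·m_0 + 4·m_1 + 1·m_2 = 6(Δ_1 - Δ_0) = -132
  1·m_1 + 4·m_2 + 1·m_3 = 6(Δ_2 - Δ_1) = 126
  1·m_2 + 4·m_3 + 1·m_4 = 6(Δ_3 - Δ_2) = -66
Natural end conditions: m_0 = m_4 = 0.
Solving the tridiagonal system: m_0 = 0, m_1 = -1275/28, m_2 = 351/7, m_3 = -813/28, m_4 = 0.
On [2, 3], s'(x) = b_1 + 2c_1·(x - 2) + 3d_1·(x - 2)² with b_1 = Δ_1 - h_1(2m_1 + m_2)/6 = -89/28, c_1 = m_1/2 = -1275/56, d_1 = (m_2 - m_1)/(6h_1) = 893/56. So s'(2) = -89/28.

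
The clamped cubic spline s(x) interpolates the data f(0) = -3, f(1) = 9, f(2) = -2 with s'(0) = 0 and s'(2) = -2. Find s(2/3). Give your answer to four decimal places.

With m_i denoting the second derivative at x_i, h_i = 1, 1, and Δ_i = (y_(i+1) − y_i)/h_i = 12, -11:
  1·m_0 + 4·m_1 + 1·m_2 = 6(Δ_1 - Δ_0) = -138
Clamped end conditions give two more equations: 2h_0·m_0 + h_0·m_1 = 6(Δ_0 - s'(0)) = 72 and h_1·m_1 + 2h_1·m_2 = 6(s'(2) - Δ_1) = 54.
Forward elimination and back-substitution give m_0 = 139/2, m_1 = -67, m_2 = 121/2.
On [0, 1], s(x) = -3 + 0·x + 139/4·x² - 91/4·x³.
With x = 2/3: s(2/3) = 154/27.

5.7037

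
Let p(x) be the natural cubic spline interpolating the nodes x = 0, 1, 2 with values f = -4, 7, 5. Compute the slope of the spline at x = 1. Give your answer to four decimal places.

4.5000

With M_i denoting the second derivative at x_i, h_i = 1, 1, and Δ_i = (y_(i+1) − y_i)/h_i = 11, -2:
  1·M_0 + 4·M_1 + 1·M_2 = 6(Δ_1 - Δ_0) = -78
Natural end conditions: M_0 = M_2 = 0.
Forward elimination and back-substitution give M_0 = 0, M_1 = -39/2, M_2 = 0.
On [1, 2], p'(x) = b_1 + 2c_1·(x - 1) + 3d_1·(x - 1)² with b_1 = Δ_1 - h_1(2M_1 + M_2)/6 = 9/2, c_1 = M_1/2 = -39/4, d_1 = (M_2 - M_1)/(6h_1) = 13/4. So p'(1) = 9/2.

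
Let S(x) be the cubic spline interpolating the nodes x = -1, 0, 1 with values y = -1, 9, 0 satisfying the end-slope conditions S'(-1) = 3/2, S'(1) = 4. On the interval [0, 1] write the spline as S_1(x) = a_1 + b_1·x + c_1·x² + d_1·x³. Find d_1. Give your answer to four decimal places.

With σ_i denoting the second derivative at x_i, h_i = 1, 1, and Δ_i = (y_(i+1) − y_i)/h_i = 10, -9:
  1·σ_0 + 4·σ_1 + 1·σ_2 = 6(Δ_1 - Δ_0) = -114
Clamped end conditions give two more equations: 2h_0·σ_0 + h_0·σ_1 = 6(Δ_0 - S'(-1)) = 51 and h_1·σ_1 + 2h_1·σ_2 = 6(S'(1) - Δ_1) = 78.
Hence σ_0 = 221/4, σ_1 = -119/2, σ_2 = 275/4.
On [0, 1], with S_1(x) = a_1 + b_1·x + c_1·x² + d_1·x³: c_1 = σ_1/2 = -119/4, d_1 = (σ_2 - σ_1)/(6h_1) = 171/8, b_1 = Δ_1 - h_1(2σ_1 + σ_2)/6 = -5/8.

21.3750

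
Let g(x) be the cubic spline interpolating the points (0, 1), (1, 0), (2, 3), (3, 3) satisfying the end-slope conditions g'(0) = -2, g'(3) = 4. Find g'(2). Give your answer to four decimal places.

0.8000

Write M_i for g''(x_i). With h_i = 1, 1, 1 and divided differences Δ_i = -1, 3, 0, the continuity of g' gives the tridiagonal system
  1·M_0 + 4·M_1 + 1·M_2 = 6(Δ_1 - Δ_0) = 24
  1·M_1 + 4·M_2 + 1·M_3 = 6(Δ_2 - Δ_1) = -18
Clamped end conditions give two more equations: 2h_0·M_0 + h_0·M_1 = 6(Δ_0 - g'(0)) = 6 and h_2·M_2 + 2h_2·M_3 = 6(g'(3) - Δ_2) = 24.
Forward elimination and back-substitution give M_0 = -8/5, M_1 = 46/5, M_2 = -56/5, M_3 = 88/5.
On [2, 3], g'(x) = b_2 + 2c_2·(x - 2) + 3d_2·(x - 2)² with b_2 = Δ_2 - h_2(2M_2 + M_3)/6 = 4/5, c_2 = M_2/2 = -28/5, d_2 = (M_3 - M_2)/(6h_2) = 24/5. So g'(2) = 4/5.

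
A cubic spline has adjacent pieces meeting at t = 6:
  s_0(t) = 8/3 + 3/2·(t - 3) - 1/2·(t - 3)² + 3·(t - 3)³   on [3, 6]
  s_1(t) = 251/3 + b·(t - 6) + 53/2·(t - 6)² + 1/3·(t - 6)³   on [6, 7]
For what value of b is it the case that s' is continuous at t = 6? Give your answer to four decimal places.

s_0'(t) = 3/2 - 1·(t - 3) + 9·(t - 3)², so s_0'(6) = 159/2. On the right, s_1'(6) = b, so b = 159/2.

79.5000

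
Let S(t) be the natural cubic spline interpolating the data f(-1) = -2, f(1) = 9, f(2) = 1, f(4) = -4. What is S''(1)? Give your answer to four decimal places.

-14.8286

With σ_i denoting the second derivative at x_i, h_i = 2, 1, 2, and Δ_i = (y_(i+1) − y_i)/h_i = 11/2, -8, -5/2:
  2·σ_0 + 6·σ_1 + 1·σ_2 = 6(Δ_1 - Δ_0) = -81
  1·σ_1 + 6·σ_2 + 2·σ_3 = 6(Δ_2 - Δ_1) = 33
Natural end conditions: σ_0 = σ_3 = 0.
Solving: σ_0 = 0, σ_1 = -519/35, σ_2 = 279/35, σ_3 = 0.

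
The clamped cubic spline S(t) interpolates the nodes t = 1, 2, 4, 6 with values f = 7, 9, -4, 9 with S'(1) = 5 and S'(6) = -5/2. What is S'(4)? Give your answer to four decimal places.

1.4130

With m_i denoting the second derivative at x_i, h_i = 1, 2, 2, and Δ_i = (y_(i+1) − y_i)/h_i = 2, -13/2, 13/2:
  1·m_0 + 6·m_1 + 2·m_2 = 6(Δ_1 - Δ_0) = -51
  2·m_1 + 8·m_2 + 2·m_3 = 6(Δ_2 - Δ_1) = 78
Clamped end conditions give two more equations: 2h_0·m_0 + h_0·m_1 = 6(Δ_0 - S'(1)) = -18 and h_2·m_2 + 2h_2·m_3 = 6(S'(6) - Δ_2) = -54.
Hence m_0 = -39/23, m_1 = -336/23, m_2 = 441/23, m_3 = -531/23.
On [4, 6], S'(t) = b_2 + 2c_2·(t - 4) + 3d_2·(t - 4)² with b_2 = Δ_2 - h_2(2m_2 + m_3)/6 = 65/46, c_2 = m_2/2 = 441/46, d_2 = (m_3 - m_2)/(6h_2) = -81/23. So S'(4) = 65/46.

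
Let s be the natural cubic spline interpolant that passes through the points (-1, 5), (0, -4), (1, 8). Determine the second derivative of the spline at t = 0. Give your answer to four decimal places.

31.5000

Write σ_i for s''(x_i). With h_i = 1, 1 and divided differences Δ_i = -9, 12, the continuity of s' gives the tridiagonal system
  1·σ_0 + 4·σ_1 + 1·σ_2 = 6(Δ_1 - Δ_0) = 126
Natural end conditions: σ_0 = σ_2 = 0.
Forward elimination and back-substitution give σ_0 = 0, σ_1 = 63/2, σ_2 = 0.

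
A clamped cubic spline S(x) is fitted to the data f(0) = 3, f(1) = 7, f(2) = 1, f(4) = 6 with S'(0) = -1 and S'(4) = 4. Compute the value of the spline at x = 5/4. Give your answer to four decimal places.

With σ_i denoting the second derivative at x_i, h_i = 1, 1, 2, and Δ_i = (y_(i+1) − y_i)/h_i = 4, -6, 5/2:
  1·σ_0 + 4·σ_1 + 1·σ_2 = 6(Δ_1 - Δ_0) = -60
  1·σ_1 + 6·σ_2 + 2·σ_3 = 6(Δ_2 - Δ_1) = 51
Clamped end conditions give two more equations: 2h_0·σ_0 + h_0·σ_1 = 6(Δ_0 - S'(0)) = 30 and h_2·σ_2 + 2h_2·σ_3 = 6(S'(4) - Δ_2) = 9.
Solving the tridiagonal system: σ_0 = 611/22, σ_1 = -281/11, σ_2 = 317/22, σ_3 = -109/22.
On [1, 2], S(x) = 7 + 5/44·(x - 1) - 281/22·(x - 1)² + 293/44·(x - 1)³.
With (x - 1) = 1/4: S(5/4) = 17837/2816.

6.3342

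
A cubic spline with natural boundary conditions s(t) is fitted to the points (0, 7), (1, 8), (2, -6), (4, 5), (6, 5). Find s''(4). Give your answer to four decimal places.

Put M_i = s'' at the i-th knot. Here h = (1, 1, 2, 2) and Δ = (1, -14, 11/2, 0), so the interior equations h_(i-1)·M_(i-1) + 2(h_(i-1)+h_i)·M_i + h_i·M_(i+1) = 6(Δ_i − Δ_(i-1)) read
  1·M_0 + 4·M_1 + 1·M_2 = 6(Δ_1 - Δ_0) = -90
  1·M_1 + 6·M_2 + 2·M_3 = 6(Δ_2 - Δ_1) = 117
  2·M_2 + 8·M_3 + 2·M_4 = 6(Δ_3 - Δ_2) = -33
Natural end conditions: M_0 = M_4 = 0.
Solving: M_0 = 0, M_1 = -827/28, M_2 = 197/7, M_3 = -625/56, M_4 = 0.

-11.1607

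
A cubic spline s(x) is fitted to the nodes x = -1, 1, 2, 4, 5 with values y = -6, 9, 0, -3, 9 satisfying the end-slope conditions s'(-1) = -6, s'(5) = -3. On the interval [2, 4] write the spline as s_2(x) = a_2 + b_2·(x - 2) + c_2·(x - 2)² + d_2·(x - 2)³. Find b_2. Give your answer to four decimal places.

-12.0484

Put m_i = s'' at the i-th knot. Here h = (2, 1, 2, 1) and Δ = (15/2, -9, -3/2, 12), so the interior equations h_(i-1)·m_(i-1) + 2(h_(i-1)+h_i)·m_i + h_i·m_(i+1) = 6(Δ_i − Δ_(i-1)) read
  2·m_0 + 6·m_1 + 1·m_2 = 6(Δ_1 - Δ_0) = -99
  1·m_1 + 6·m_2 + 2·m_3 = 6(Δ_2 - Δ_1) = 45
  2·m_2 + 6·m_3 + 1·m_4 = 6(Δ_3 - Δ_2) = 81
Clamped end conditions give two more equations: 2h_0·m_0 + h_0·m_1 = 6(Δ_0 - s'(-1)) = 81 and h_3·m_3 + 2h_3·m_4 = 6(s'(5) - Δ_3) = -90.
Solving: m_0 = 4307/124, m_1 = -898/31, m_2 = 331/62, m_3 = 650/31, m_4 = -1720/31.
On [2, 4], with s_2(x) = a_2 + b_2·(x - 2) + c_2·(x - 2)² + d_2·(x - 2)³: c_2 = m_2/2 = 331/124, d_2 = (m_3 - m_2)/(6h_2) = 323/248, b_2 = Δ_2 - h_2(2m_2 + m_3)/6 = -747/62.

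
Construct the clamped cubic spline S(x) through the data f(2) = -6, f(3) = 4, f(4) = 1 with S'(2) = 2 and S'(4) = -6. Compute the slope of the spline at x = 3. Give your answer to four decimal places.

Write M_i for S''(x_i). With h_i = 1, 1 and divided differences Δ_i = 10, -3, the continuity of S' gives the tridiagonal system
  1·M_0 + 4·M_1 + 1·M_2 = 6(Δ_1 - Δ_0) = -78
Clamped end conditions give two more equations: 2h_0·M_0 + h_0·M_1 = 6(Δ_0 - S'(2)) = 48 and h_1·M_1 + 2h_1·M_2 = 6(S'(4) - Δ_1) = -18.
Hence M_0 = 79/2, M_1 = -31, M_2 = 13/2.
On [3, 4], S'(x) = b_1 + 2c_1·(x - 3) + 3d_1·(x - 3)² with b_1 = Δ_1 - h_1(2M_1 + M_2)/6 = 25/4, c_1 = M_1/2 = -31/2, d_1 = (M_2 - M_1)/(6h_1) = 25/4. So S'(3) = 25/4.

6.2500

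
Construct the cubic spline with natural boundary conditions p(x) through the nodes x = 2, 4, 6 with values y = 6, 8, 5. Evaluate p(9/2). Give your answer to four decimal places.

Write m_i for p''(x_i). With h_i = 2, 2 and divided differences Δ_i = 1, -3/2, the continuity of p' gives the tridiagonal system
  2·m_0 + 8·m_1 + 2·m_2 = 6(Δ_1 - Δ_0) = -15
Natural end conditions: m_0 = m_2 = 0.
Solving: m_0 = 0, m_1 = -15/8, m_2 = 0.
On [4, 6], p(x) = 8 - 1/4·(x - 4) - 15/16·(x - 4)² + 5/32·(x - 4)³.
With (x - 4) = 1/2: p(9/2) = 1961/256.

7.6602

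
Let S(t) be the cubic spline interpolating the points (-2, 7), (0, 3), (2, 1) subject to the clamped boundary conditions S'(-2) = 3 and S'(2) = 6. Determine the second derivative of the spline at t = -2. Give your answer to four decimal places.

Let σ_i = S''(x_i). Step sizes h_i = 2, 2; slopes of the chords Δ_i = (y_(i+1) - y_i)/h_i = -2, -1.
  2·σ_0 + 8·σ_1 + 2·σ_2 = 6(Δ_1 - Δ_0) = 6
Clamped end conditions give two more equations: 2h_0·σ_0 + h_0·σ_1 = 6(Δ_0 - S'(-2)) = -30 and h_1·σ_1 + 2h_1·σ_2 = 6(S'(2) - Δ_1) = 42.
Solving: σ_0 = -15/2, σ_1 = 0, σ_2 = 21/2.

-7.5000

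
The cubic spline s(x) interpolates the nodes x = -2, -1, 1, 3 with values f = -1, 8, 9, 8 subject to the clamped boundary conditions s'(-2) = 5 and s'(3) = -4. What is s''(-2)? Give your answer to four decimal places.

Write m_i for s''(x_i). With h_i = 1, 2, 2 and divided differences Δ_i = 9, 1/2, -1/2, the continuity of s' gives the tridiagonal system
  1·m_0 + 6·m_1 + 2·m_2 = 6(Δ_1 - Δ_0) = -51
  2·m_1 + 8·m_2 + 2·m_3 = 6(Δ_2 - Δ_1) = -6
Clamped end conditions give two more equations: 2h_0·m_0 + h_0·m_1 = 6(Δ_0 - s'(-2)) = 24 and h_2·m_2 + 2h_2·m_3 = 6(s'(3) - Δ_2) = -21.
Solving the tridiagonal system: m_0 = 426/23, m_1 = -300/23, m_2 = 201/46, m_3 = -171/23.

18.5217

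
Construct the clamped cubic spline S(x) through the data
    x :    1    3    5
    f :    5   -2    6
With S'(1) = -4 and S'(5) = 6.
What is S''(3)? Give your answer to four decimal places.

6.2500

With M_i denoting the second derivative at x_i, h_i = 2, 2, and Δ_i = (y_(i+1) − y_i)/h_i = -7/2, 4:
  2·M_0 + 8·M_1 + 2·M_2 = 6(Δ_1 - Δ_0) = 45
Clamped end conditions give two more equations: 2h_0·M_0 + h_0·M_1 = 6(Δ_0 - S'(1)) = 3 and h_1·M_1 + 2h_1·M_2 = 6(S'(5) - Δ_1) = 12.
Forward elimination and back-substitution give M_0 = -19/8, M_1 = 25/4, M_2 = -1/8.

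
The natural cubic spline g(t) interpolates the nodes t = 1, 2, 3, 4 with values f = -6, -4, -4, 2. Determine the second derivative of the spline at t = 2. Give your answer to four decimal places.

-5.6000

Put M_i = g'' at the i-th knot. Here h = (1, 1, 1) and Δ = (2, 0, 6), so the interior equations h_(i-1)·M_(i-1) + 2(h_(i-1)+h_i)·M_i + h_i·M_(i+1) = 6(Δ_i − Δ_(i-1)) read
  1·M_0 + 4·M_1 + 1·M_2 = 6(Δ_1 - Δ_0) = -12
  1·M_1 + 4·M_2 + 1·M_3 = 6(Δ_2 - Δ_1) = 36
Natural end conditions: M_0 = M_3 = 0.
Forward elimination and back-substitution give M_0 = 0, M_1 = -28/5, M_2 = 52/5, M_3 = 0.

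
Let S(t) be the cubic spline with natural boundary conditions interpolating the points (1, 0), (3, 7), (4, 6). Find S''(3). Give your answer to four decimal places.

-4.5000

Write M_i for S''(x_i). With h_i = 2, 1 and divided differences Δ_i = 7/2, -1, the continuity of S' gives the tridiagonal system
  2·M_0 + 6·M_1 + 1·M_2 = 6(Δ_1 - Δ_0) = -27
Natural end conditions: M_0 = M_2 = 0.
Hence M_0 = 0, M_1 = -9/2, M_2 = 0.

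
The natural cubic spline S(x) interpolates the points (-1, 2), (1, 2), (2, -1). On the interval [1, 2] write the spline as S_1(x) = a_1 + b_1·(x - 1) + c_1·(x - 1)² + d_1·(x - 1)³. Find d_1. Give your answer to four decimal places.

0.5000

Let σ_i = S''(x_i). Step sizes h_i = 2, 1; slopes of the chords Δ_i = (y_(i+1) - y_i)/h_i = 0, -3.
  2·σ_0 + 6·σ_1 + 1·σ_2 = 6(Δ_1 - Δ_0) = -18
Natural end conditions: σ_0 = σ_2 = 0.
Solving the tridiagonal system: σ_0 = 0, σ_1 = -3, σ_2 = 0.
On [1, 2], with S_1(x) = a_1 + b_1·(x - 1) + c_1·(x - 1)² + d_1·(x - 1)³: c_1 = σ_1/2 = -3/2, d_1 = (σ_2 - σ_1)/(6h_1) = 1/2, b_1 = Δ_1 - h_1(2σ_1 + σ_2)/6 = -2.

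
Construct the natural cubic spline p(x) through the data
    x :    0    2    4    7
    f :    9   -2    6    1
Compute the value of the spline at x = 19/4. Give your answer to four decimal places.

Put M_i = p'' at the i-th knot. Here h = (2, 2, 3) and Δ = (-11/2, 4, -5/3), so the interior equations h_(i-1)·M_(i-1) + 2(h_(i-1)+h_i)·M_i + h_i·M_(i+1) = 6(Δ_i − Δ_(i-1)) read
  2·M_0 + 8·M_1 + 2·M_2 = 6(Δ_1 - Δ_0) = 57
  2·M_1 + 10·M_2 + 3·M_3 = 6(Δ_2 - Δ_1) = -34
Natural end conditions: M_0 = M_3 = 0.
Hence M_0 = 0, M_1 = 319/38, M_2 = -193/38, M_3 = 0.
On [4, 7], p(x) = 6 + 389/114·(x - 4) - 193/76·(x - 4)² + 193/684·(x - 4)³.
With (x - 4) = 3/4: p(19/4) = 35263/4864.

7.2498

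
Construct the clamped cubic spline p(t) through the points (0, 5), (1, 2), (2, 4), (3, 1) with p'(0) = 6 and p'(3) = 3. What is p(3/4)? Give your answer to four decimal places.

Put M_i = p'' at the i-th knot. Here h = (1, 1, 1) and Δ = (-3, 2, -3), so the interior equations h_(i-1)·M_(i-1) + 2(h_(i-1)+h_i)·M_i + h_i·M_(i+1) = 6(Δ_i − Δ_(i-1)) read
  1·M_0 + 4·M_1 + 1·M_2 = 6(Δ_1 - Δ_0) = 30
  1·M_1 + 4·M_2 + 1·M_3 = 6(Δ_2 - Δ_1) = -30
Clamped end conditions give two more equations: 2h_0·M_0 + h_0·M_1 = 6(Δ_0 - p'(0)) = -54 and h_2·M_2 + 2h_2·M_3 = 6(p'(3) - Δ_2) = 36.
Hence M_0 = -38, M_1 = 22, M_2 = -20, M_3 = 28.
On [0, 1], p(t) = 5 + 6·t - 19·t² + 10·t³.
With t = 3/4: p(3/4) = 97/32.

3.0313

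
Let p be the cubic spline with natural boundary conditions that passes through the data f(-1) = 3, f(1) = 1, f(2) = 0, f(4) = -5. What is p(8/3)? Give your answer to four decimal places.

-1.2857

With σ_i denoting the second derivative at x_i, h_i = 2, 1, 2, and Δ_i = (y_(i+1) − y_i)/h_i = -1, -1, -5/2:
  2·σ_0 + 6·σ_1 + 1·σ_2 = 6(Δ_1 - Δ_0) = 0
  1·σ_1 + 6·σ_2 + 2·σ_3 = 6(Δ_2 - Δ_1) = -9
Natural end conditions: σ_0 = σ_3 = 0.
Hence σ_0 = 0, σ_1 = 9/35, σ_2 = -54/35, σ_3 = 0.
On [2, 4], p(x) = 0 - 103/70·(x - 2) - 27/35·(x - 2)² + 9/70·(x - 2)³.
With (x - 2) = 2/3: p(8/3) = -9/7.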